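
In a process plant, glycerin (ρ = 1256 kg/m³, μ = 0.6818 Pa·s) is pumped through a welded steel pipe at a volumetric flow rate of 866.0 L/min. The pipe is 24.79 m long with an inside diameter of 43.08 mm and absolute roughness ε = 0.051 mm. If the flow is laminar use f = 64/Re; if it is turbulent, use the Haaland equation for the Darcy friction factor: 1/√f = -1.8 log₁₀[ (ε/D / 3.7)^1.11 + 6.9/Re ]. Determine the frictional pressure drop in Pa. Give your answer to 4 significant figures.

ΔP ≈ 2886000 Pa

Q = 866.0 L/min = 866.0/60000 = 0.01443 m³/s.
Cross-sectional area A = πD²/4 = π(0.04308)²/4 = 0.001458 m²; mean velocity V = Q/A = 0.01443/0.001458 = 9.902 m/s.
Reynolds number Re = ρVD/μ = 1256 · 9.902 · 0.04308 / 0.682 = 785.8.
Re < 2300 → laminar flow, so f = 64/Re = 64/785.8 = 0.08144 (the turbulent correlation is not needed).
Darcy-Weisbach: ΔP = f(L/D)(ρV²/2) = 0.08144·(24.79/0.04308)·(1256·9.902²/2) = 0.08144·575.4·6.158e+04 = 2.886e+06 Pa.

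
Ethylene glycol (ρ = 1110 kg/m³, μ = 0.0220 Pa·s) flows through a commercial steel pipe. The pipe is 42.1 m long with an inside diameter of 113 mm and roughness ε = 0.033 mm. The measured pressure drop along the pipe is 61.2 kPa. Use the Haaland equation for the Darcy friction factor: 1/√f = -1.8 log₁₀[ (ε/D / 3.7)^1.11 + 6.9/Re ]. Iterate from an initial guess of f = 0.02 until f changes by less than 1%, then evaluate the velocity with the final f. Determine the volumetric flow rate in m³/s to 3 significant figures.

Rearranging Darcy-Weisbach: V = √(2·ΔP·D/(f·L·ρ)). With ε/D = 3.3e-05/0.113 = 0.000292, iterate starting from f = 0.02:
  f = 0.02 → V = √(2·6.12e+04·0.113/(0.02·42.1·1110)) = 3.847 m/s; Re = ρVD/μ = 2.193e+04; f → 0.0257
  f = 0.0257 → V = 3.393 m/s; Re = 1.935e+04; f → 0.02646
  f = 0.02646 → V = 3.344 m/s; Re = 1.907e+04; f → 0.02656
Converged (Δf/f < 1%). With the final f = 0.02656: V = √(2·6.12e+04·0.113/(0.02656·42.1·1110)) = 3.338 m/s.
Q = V·A = 3.338·(π/4·0.113²) = 0.03348 m³/s = 0.0335 m³/s.

Q ≈ 0.0335 m³/s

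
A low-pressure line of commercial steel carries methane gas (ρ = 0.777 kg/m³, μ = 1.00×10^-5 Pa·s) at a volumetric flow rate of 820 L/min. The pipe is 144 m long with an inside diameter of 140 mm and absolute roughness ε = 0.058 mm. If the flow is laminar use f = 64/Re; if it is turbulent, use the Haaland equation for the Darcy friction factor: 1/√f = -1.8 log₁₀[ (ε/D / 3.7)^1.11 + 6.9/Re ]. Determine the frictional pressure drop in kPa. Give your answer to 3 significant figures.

ΔP ≈ 0.00998 kPa

Q = 820 L/min = 820/60000 = 0.01367 m³/s.
Cross-sectional area A = πD²/4 = π(0.14)²/4 = 0.01539 m²; mean velocity V = Q/A = 0.01367/0.01539 = 0.8878 m/s.
Reynolds number Re = ρVD/μ = 0.777 · 0.8878 · 0.14 / 1e-05 = 9658.
Re > 4000 → turbulent. Relative roughness ε/D = 5.8e-05/0.14 = 0.000414. Haaland: 1/√f = -1.8 log₁₀[(0.000414/3.7)^1.11 + 6.9/9658] = -1.8 log₁₀[4.12e-05 + 0.000714] = 5.619, so f = 0.03167.
Darcy-Weisbach: ΔP = f(L/D)(ρV²/2) = 0.03167·(144/0.14)·(0.777·0.8878²/2) = 0.03167·1029·0.3062 = 9.975 Pa.
ΔP = 9.975 Pa = 0.00998 kPa.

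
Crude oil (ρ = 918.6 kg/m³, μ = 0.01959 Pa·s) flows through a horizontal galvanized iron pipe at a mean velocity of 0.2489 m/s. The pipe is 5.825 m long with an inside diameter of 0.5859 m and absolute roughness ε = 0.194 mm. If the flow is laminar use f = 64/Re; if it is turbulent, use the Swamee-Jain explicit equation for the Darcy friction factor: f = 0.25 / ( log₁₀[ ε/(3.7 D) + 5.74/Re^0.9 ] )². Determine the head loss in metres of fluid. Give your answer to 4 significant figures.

Reynolds number Re = ρVD/μ = 918.6 · 0.2489 · 0.5859 / 0.0196 = 6838.
Re > 4000 → turbulent. Relative roughness ε/D = 0.000194/0.5859 = 0.000331. Swamee-Jain: f = 0.25/(log₁₀[0.000331/3.7 + 5.74/6838^0.9])² = 0.25/(log₁₀[8.95e-05 + 0.00203])² = 0.25/(-2.674)² = 0.03497.
Darcy-Weisbach: ΔP = f(L/D)(ρV²/2) = 0.03497·(5.825/0.5859)·(918.6·0.2489²/2) = 0.03497·9.942·28.45 = 9.892 Pa.
Head loss h_f = ΔP/(ρg) = 9.892/(918.6·9.81) = 0.001098 m.

h_f ≈ 0.001098 m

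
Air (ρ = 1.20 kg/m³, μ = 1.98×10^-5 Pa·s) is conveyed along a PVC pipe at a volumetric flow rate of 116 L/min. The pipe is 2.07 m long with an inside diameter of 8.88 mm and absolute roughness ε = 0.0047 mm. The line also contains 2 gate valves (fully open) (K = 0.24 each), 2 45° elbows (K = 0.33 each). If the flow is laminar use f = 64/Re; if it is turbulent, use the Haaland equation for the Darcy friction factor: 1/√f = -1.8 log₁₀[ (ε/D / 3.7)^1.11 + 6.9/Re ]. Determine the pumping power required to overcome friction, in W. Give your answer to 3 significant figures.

P ≈ 8.61 W

Q = 116 L/min = 116/60000 = 0.001933 m³/s.
Cross-sectional area A = πD²/4 = π(0.00888)²/4 = 6.193e-05 m²; mean velocity V = Q/A = 0.001933/6.193e-05 = 31.22 m/s.
Reynolds number Re = ρVD/μ = 1.2 · 31.22 · 0.00888 / 1.98e-05 = 1.68e+04.
Re > 4000 → turbulent. Relative roughness ε/D = 4.7e-06/0.00888 = 0.000529. Haaland: 1/√f = -1.8 log₁₀[(0.000529/3.7)^1.11 + 6.9/1.68e+04] = -1.8 log₁₀[5.4e-05 + 0.000411] = 5.999, so f = 0.02779.
Total minor-loss coefficient ΣK = 2·0.24 + 2·0.33 = 1.14.
ΔP = [f·L/D + ΣK]·(ρV²/2) = [0.02779·2.07/0.00888 + 1.14]·(1.2·31.22²/2) = [6.477 + 1.14]·584.7 = 4454 Pa.
Pumping power P = QΔP = 0.001933·4454 = 8.611 W = 8.61 W.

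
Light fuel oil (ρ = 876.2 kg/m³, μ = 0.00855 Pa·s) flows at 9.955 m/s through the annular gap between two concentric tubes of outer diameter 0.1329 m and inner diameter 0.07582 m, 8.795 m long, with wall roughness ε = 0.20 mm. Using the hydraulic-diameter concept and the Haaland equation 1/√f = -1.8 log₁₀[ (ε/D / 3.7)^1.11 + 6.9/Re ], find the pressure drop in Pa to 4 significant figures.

Hydraulic diameter D_h = 4A/P = D_o - D_i = 0.1329 - 0.07582 = 0.05708 m.
Re = ρVD_h/μ = 876.2·9.955·0.05708/0.00855 = 5.823e+04.
ε/D_h = 0.0002/0.05708 = 0.0035; Haaland gives 1/√f = -1.8 log₁₀[0.00044+0.000118] = 5.855, so f = 0.02917.
ΔP = f(L/D_h)(ρV²/2) = 0.02917·8.795/0.05708·4.342e+04 = 1.951e+05 Pa.

ΔP ≈ 195100 Pa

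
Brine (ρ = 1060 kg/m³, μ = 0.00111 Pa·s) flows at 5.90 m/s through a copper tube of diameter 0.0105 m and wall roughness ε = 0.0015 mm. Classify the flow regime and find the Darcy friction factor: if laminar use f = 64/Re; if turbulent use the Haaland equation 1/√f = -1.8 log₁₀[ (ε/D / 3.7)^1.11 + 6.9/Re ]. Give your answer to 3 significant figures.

f ≈ 0.0204

Re = ρVD/μ = 1060·5.9·0.0105/0.00111 = 5.916e+04.
Re > 4000 → turbulent. ε/D = 1.5e-06/0.0105 = 0.000143; Haaland: 1/√f = -1.8 log₁₀[1.26e-05 + 0.000117] = 6.999, so f = 0.02041.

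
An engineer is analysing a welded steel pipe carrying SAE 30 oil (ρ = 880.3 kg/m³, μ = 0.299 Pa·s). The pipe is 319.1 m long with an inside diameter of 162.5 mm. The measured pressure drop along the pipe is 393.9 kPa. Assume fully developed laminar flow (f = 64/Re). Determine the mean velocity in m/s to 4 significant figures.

For laminar flow, f = 64/Re with Re = ρVD/μ, so Darcy-Weisbach reduces to ΔP = 32μLV/D². Solving for V: V = ΔP·D²/(32μL) = 3.939e+05·(0.1625)²/(32·0.299·319.1) = 3.407 m/s.
Check: Re = ρVD/μ = 880.3·3.407·0.1625/0.299 = 1630 < 2300, so the laminar assumption holds.

V ≈ 3.407 m/s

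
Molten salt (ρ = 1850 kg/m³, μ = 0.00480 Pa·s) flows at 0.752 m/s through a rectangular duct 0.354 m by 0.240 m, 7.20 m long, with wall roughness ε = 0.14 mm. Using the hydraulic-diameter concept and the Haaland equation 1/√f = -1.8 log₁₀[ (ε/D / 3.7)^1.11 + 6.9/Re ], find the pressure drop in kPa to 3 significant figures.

Hydraulic diameter D_h = 4A/P = 4·(0.354·0.24)/(2·(0.354+0.24)) = 0.3398/1.188 = 0.2861 m.
Re = ρVD_h/μ = 1850·0.752·0.2861/0.0048 = 8.291e+04.
ε/D_h = 0.00014/0.2861 = 0.000489; Haaland gives 1/√f = -1.8 log₁₀[4.95e-05+8.32e-05] = 6.979, so f = 0.02053.
ΔP = f(L/D_h)(ρV²/2) = 0.02053·7.2/0.2861·523.1 = 270.3 Pa.
ΔP = 0.270 kPa.

ΔP ≈ 0.270 kPa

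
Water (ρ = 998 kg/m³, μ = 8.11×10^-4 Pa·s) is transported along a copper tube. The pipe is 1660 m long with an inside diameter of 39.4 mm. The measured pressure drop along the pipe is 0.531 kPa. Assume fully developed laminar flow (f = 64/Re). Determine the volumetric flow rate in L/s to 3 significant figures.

Q ≈ 0.0233 L/s

For laminar flow, f = 64/Re with Re = ρVD/μ, so Darcy-Weisbach reduces to ΔP = 32μLV/D². Solving for V: V = ΔP·D²/(32μL) = 531·(0.0394)²/(32·0.000811·1660) = 0.01913 m/s.
Check: Re = ρVD/μ = 998·0.01913·0.0394/0.000811 = 927.7 < 2300, so the laminar assumption holds.
Q = V·A = 0.01913·(π/4·0.0394²) = 2.333e-05 m³/s = 0.0233 L/s.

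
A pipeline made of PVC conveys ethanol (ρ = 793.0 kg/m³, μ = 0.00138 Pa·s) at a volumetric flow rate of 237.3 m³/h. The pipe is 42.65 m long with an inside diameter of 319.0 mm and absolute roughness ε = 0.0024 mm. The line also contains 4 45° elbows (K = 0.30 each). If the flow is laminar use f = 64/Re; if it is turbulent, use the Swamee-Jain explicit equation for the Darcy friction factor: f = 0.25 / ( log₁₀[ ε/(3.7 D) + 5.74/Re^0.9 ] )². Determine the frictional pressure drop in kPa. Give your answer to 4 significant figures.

ΔP ≈ 0.9177 kPa

Q = 237.3 m³/h = 237.3/3600 = 0.06592 m³/s.
Cross-sectional area A = πD²/4 = π(0.319)²/4 = 0.07992 m²; mean velocity V = Q/A = 0.06592/0.07992 = 0.8248 m/s.
Reynolds number Re = ρVD/μ = 793 · 0.8248 · 0.319 / 0.00138 = 1.512e+05.
Re > 4000 → turbulent. Relative roughness ε/D = 2.4e-06/0.319 = 7.52e-06. Swamee-Jain: f = 0.25/(log₁₀[7.52e-06/3.7 + 5.74/1.512e+05^0.9])² = 0.25/(log₁₀[2.03e-06 + 0.000125])² = 0.25/(-3.896)² = 0.01647.
Total minor-loss coefficient ΣK = 4·0.3 = 1.2.
ΔP = [f·L/D + ΣK]·(ρV²/2) = [0.01647·42.65/0.319 + 1.2]·(793·0.8248²/2) = [2.202 + 1.2]·269.7 = 917.7 Pa.
ΔP = 917.7 Pa = 0.9177 kPa.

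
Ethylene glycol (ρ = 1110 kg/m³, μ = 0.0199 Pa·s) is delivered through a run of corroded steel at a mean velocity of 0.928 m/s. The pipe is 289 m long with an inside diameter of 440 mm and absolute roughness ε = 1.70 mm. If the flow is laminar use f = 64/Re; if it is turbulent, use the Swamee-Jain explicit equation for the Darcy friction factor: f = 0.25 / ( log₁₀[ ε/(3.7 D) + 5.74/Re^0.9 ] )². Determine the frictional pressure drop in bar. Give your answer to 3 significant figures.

ΔP ≈ 0.103 bar

Reynolds number Re = ρVD/μ = 1110 · 0.928 · 0.44 / 0.0199 = 2.278e+04.
Re > 4000 → turbulent. Relative roughness ε/D = 0.0017/0.44 = 0.00386. Swamee-Jain: f = 0.25/(log₁₀[0.00386/3.7 + 5.74/2.278e+04^0.9])² = 0.25/(log₁₀[0.00104 + 0.000687])² = 0.25/(-2.762)² = 0.03278.
Darcy-Weisbach: ΔP = f(L/D)(ρV²/2) = 0.03278·(289/0.44)·(1110·0.928²/2) = 0.03278·656.8·478 = 1.029e+04 Pa.
ΔP = 1.029e+04 Pa = 0.103 bar.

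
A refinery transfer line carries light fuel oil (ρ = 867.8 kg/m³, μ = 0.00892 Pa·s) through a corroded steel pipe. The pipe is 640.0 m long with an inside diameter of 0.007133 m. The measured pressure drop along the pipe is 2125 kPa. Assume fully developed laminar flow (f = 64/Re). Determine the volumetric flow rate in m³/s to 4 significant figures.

For laminar flow, f = 64/Re with Re = ρVD/μ, so Darcy-Weisbach reduces to ΔP = 32μLV/D². Solving for V: V = ΔP·D²/(32μL) = 2.125e+06·(0.007133)²/(32·0.00892·640) = 0.5918 m/s.
Check: Re = ρVD/μ = 867.8·0.5918·0.007133/0.00892 = 410.7 < 2300, so the laminar assumption holds.
Q = V·A = 0.5918·(π/4·0.007133²) = 2.365e-05 m³/s = 2.365×10^-5 m³/s.

Q ≈ 2.365×10^-5 m³/s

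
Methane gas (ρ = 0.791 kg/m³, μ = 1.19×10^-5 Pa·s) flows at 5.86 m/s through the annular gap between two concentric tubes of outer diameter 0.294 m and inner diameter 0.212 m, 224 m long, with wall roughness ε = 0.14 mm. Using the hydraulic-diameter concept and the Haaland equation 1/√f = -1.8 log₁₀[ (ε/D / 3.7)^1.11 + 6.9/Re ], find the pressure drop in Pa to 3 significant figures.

ΔP ≈ 1000 Pa

Hydraulic diameter D_h = 4A/P = D_o - D_i = 0.294 - 0.212 = 0.082 m.
Re = ρVD_h/μ = 0.791·5.86·0.082/1.19e-05 = 3.194e+04.
ε/D_h = 0.00014/0.082 = 0.00171; Haaland gives 1/√f = -1.8 log₁₀[0.000198+0.000216] = 6.089, so f = 0.02697.
ΔP = f(L/D_h)(ρV²/2) = 0.02697·224/0.082·13.58 = 1001 Pa.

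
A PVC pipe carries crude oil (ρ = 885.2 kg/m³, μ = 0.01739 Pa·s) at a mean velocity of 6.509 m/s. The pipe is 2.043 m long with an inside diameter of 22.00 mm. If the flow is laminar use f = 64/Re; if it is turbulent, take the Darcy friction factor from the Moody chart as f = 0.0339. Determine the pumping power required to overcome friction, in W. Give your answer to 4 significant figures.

Reynolds number Re = ρVD/μ = 885.2 · 6.509 · 0.022 / 0.0174 = 7289.
Re > 4000 → turbulent; use the Moody-chart value f = 0.0339.
Darcy-Weisbach: ΔP = f(L/D)(ρV²/2) = 0.0339·(2.043/0.022)·(885.2·6.509²/2) = 0.0339·92.86·1.875e+04 = 5.903e+04 Pa.
Q = V·A = 6.509·0.0003801 = 0.002474 m³/s.
Pumping power P = QΔP = 0.002474·5.903e+04 = 146.06 W = 146.1 W.

P ≈ 146.1 W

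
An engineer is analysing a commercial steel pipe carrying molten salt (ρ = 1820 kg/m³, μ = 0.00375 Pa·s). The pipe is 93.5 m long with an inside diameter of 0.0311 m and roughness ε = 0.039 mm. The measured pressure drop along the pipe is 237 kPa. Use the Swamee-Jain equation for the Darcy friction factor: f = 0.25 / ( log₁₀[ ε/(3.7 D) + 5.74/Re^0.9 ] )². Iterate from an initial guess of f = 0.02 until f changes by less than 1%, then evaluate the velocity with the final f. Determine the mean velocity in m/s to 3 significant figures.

Rearranging Darcy-Weisbach: V = √(2·ΔP·D/(f·L·ρ)). With ε/D = 3.9e-05/0.0311 = 0.00125, iterate starting from f = 0.02:
  f = 0.02 → V = √(2·2.37e+05·0.0311/(0.02·93.5·1820)) = 2.081 m/s; Re = ρVD/μ = 3.141e+04; f → 0.02655
  f = 0.02655 → V = 1.806 m/s; Re = 2.727e+04; f → 0.02715
  f = 0.02715 → V = 1.786 m/s; Re = 2.696e+04; f → 0.0272
Converged (Δf/f < 1%). With the final f = 0.0272: V = √(2·2.37e+05·0.0311/(0.0272·93.5·1820)) = 1.785 m/s.

V ≈ 1.78 m/s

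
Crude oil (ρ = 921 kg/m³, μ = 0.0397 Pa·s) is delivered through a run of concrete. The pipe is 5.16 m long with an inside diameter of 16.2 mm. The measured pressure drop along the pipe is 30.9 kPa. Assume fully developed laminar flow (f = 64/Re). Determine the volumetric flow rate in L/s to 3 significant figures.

For laminar flow, f = 64/Re with Re = ρVD/μ, so Darcy-Weisbach reduces to ΔP = 32μLV/D². Solving for V: V = ΔP·D²/(32μL) = 3.09e+04·(0.0162)²/(32·0.0397·5.16) = 1.237 m/s.
Check: Re = ρVD/μ = 921·1.237·0.0162/0.0397 = 464.9 < 2300, so the laminar assumption holds.
Q = V·A = 1.237·(π/4·0.0162²) = 0.000255 m³/s = 0.255 L/s.

Q ≈ 0.255 L/s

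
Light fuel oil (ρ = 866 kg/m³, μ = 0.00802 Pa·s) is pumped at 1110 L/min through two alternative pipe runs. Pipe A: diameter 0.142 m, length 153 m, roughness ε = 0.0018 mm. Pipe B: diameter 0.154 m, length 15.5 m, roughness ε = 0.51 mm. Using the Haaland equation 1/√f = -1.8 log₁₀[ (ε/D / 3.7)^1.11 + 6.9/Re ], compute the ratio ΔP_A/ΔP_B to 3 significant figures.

Pipe A: V = Q/A = 0.0185/0.01584 = 1.168 m/s; Re = 1.791e+04; ε/D = 1.27e-05; Haaland → f = 0.02649; ΔP_A = f(L/D)(ρV²/2) = 1.687e+04 Pa.
Pipe B: V = Q/A = 0.0185/0.01863 = 0.9932 m/s; Re = 1.652e+04; ε/D = 0.00331; Haaland → f = 0.03253; ΔP_B = f(L/D)(ρV²/2) = 1399 Pa.
ΔP_A/ΔP_B = 1.687e+04/1399 = 12.1.

ΔP_A/ΔP_B ≈ 12.1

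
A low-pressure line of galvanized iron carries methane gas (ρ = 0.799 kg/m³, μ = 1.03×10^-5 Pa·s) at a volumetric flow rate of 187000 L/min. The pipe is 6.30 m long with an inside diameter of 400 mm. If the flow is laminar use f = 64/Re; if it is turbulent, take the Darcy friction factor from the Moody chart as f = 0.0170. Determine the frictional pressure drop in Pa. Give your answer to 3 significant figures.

Q = 187000 L/min = 187000/60000 = 3.117 m³/s.
Cross-sectional area A = πD²/4 = π(0.4)²/4 = 0.1257 m²; mean velocity V = Q/A = 3.117/0.1257 = 24.8 m/s.
Reynolds number Re = ρVD/μ = 0.799 · 24.8 · 0.4 / 1.03e-05 = 7.696e+05.
Re > 4000 → turbulent; use the Moody-chart value f = 0.0170.
Darcy-Weisbach: ΔP = f(L/D)(ρV²/2) = 0.017·(6.3/0.4)·(0.799·24.8²/2) = 0.017·15.75·245.7 = 65.8 Pa.

ΔP ≈ 65.8 Pa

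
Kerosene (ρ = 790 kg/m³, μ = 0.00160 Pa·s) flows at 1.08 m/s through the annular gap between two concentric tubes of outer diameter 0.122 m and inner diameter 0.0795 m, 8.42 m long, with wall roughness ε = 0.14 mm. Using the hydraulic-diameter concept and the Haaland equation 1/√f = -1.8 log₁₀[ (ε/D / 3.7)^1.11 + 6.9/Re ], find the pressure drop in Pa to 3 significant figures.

ΔP ≈ 2850 Pa

Hydraulic diameter D_h = 4A/P = D_o - D_i = 0.122 - 0.0795 = 0.0425 m.
Re = ρVD_h/μ = 790·1.08·0.0425/0.0016 = 2.266e+04.
ε/D_h = 0.00014/0.0425 = 0.00329; Haaland gives 1/√f = -1.8 log₁₀[0.000411+0.000304] = 5.662, so f = 0.0312.
ΔP = f(L/D_h)(ρV²/2) = 0.0312·8.42/0.0425·460.7 = 2848 Pa.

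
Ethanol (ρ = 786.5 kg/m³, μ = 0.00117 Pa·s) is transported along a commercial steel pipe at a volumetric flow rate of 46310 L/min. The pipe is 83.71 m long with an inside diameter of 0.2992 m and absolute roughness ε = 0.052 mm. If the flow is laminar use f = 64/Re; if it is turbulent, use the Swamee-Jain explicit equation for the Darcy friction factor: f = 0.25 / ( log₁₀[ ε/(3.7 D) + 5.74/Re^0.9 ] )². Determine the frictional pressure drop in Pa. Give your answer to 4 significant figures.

Q = 46310 L/min = 46310/60000 = 0.7718 m³/s.
Cross-sectional area A = πD²/4 = π(0.2992)²/4 = 0.07031 m²; mean velocity V = Q/A = 0.7718/0.07031 = 10.98 m/s.
Reynolds number Re = ρVD/μ = 786.5 · 10.98 · 0.2992 / 0.00117 = 2.208e+06.
Re > 4000 → turbulent. Relative roughness ε/D = 5.2e-05/0.2992 = 0.000174. Swamee-Jain: f = 0.25/(log₁₀[0.000174/3.7 + 5.74/2.208e+06^0.9])² = 0.25/(log₁₀[4.7e-05 + 1.12e-05])² = 0.25/(-4.235)² = 0.01394.
Darcy-Weisbach: ΔP = f(L/D)(ρV²/2) = 0.01394·(83.71/0.2992)·(786.5·10.98²/2) = 0.01394·279.8·4.739e+04 = 1.848e+05 Pa.

ΔP ≈ 184800 Pa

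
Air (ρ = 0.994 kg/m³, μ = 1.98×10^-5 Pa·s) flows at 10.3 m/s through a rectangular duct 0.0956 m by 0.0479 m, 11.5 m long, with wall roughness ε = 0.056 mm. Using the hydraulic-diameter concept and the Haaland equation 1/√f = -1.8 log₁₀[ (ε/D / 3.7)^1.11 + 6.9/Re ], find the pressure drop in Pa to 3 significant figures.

ΔP ≈ 237 Pa

Hydraulic diameter D_h = 4A/P = 4·(0.0956·0.0479)/(2·(0.0956+0.0479)) = 0.01832/0.287 = 0.06382 m.
Re = ρVD_h/μ = 0.994·10.3·0.06382/1.98e-05 = 3.3e+04.
ε/D_h = 5.6e-05/0.06382 = 0.000877; Haaland gives 1/√f = -1.8 log₁₀[9.47e-05+0.000209] = 6.331, so f = 0.02495.
ΔP = f(L/D_h)(ρV²/2) = 0.02495·11.5/0.06382·52.73 = 237 Pa.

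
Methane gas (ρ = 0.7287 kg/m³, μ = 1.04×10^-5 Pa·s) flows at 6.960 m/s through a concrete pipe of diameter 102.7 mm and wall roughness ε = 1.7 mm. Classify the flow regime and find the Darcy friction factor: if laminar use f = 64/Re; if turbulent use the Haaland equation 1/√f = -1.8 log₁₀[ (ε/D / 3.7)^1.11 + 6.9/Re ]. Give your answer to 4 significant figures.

f ≈ 0.04622

Re = ρVD/μ = 0.7287·6.96·0.1027/1.04e-05 = 5.008e+04.
Re > 4000 → turbulent. ε/D = 0.0017/0.1027 = 0.0166; Haaland: 1/√f = -1.8 log₁₀[0.00247 + 0.000138] = 4.651, so f = 0.04622.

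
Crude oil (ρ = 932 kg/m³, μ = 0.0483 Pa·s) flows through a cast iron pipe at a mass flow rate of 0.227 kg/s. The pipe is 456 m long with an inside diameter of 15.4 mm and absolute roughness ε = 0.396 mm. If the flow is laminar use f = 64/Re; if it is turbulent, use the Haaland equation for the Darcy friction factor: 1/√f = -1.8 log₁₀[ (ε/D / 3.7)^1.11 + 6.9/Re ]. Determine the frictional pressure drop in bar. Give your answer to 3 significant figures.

ΔP ≈ 38.9 bar

A = πD²/4 = π(0.0154)²/4 = 0.0001863 m²; mean velocity V = ṁ/(ρA) = 0.227/(932 · 0.0001863) = 1.308 m/s.
Reynolds number Re = ρVD/μ = 932 · 1.308 · 0.0154 / 0.0483 = 388.6.
Re < 2300 → laminar flow, so f = 64/Re = 64/388.6 = 0.1647 (the turbulent correlation is not needed).
Darcy-Weisbach: ΔP = f(L/D)(ρV²/2) = 0.1647·(456/0.0154)·(932·1.308²/2) = 0.1647·2.961e+04·796.8 = 3.886e+06 Pa.
ΔP = 3.886e+06 Pa = 38.9 bar.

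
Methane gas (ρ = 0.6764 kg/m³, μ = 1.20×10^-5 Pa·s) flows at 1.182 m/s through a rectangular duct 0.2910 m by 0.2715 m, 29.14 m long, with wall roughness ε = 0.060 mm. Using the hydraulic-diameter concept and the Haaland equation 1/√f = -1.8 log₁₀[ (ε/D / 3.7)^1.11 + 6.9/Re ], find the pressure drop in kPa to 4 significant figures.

Hydraulic diameter D_h = 4A/P = 4·(0.291·0.2715)/(2·(0.291+0.2715)) = 0.316/1.125 = 0.2809 m.
Re = ρVD_h/μ = 0.6764·1.182·0.2809/1.2e-05 = 1.872e+04.
ε/D_h = 6e-05/0.2809 = 0.000214; Haaland gives 1/√f = -1.8 log₁₀[1.97e-05+0.000369] = 6.139, so f = 0.02653.
ΔP = f(L/D_h)(ρV²/2) = 0.02653·29.14/0.2809·0.4725 = 1.3 Pa.
ΔP = 0.001300 kPa.

ΔP ≈ 0.001300 kPa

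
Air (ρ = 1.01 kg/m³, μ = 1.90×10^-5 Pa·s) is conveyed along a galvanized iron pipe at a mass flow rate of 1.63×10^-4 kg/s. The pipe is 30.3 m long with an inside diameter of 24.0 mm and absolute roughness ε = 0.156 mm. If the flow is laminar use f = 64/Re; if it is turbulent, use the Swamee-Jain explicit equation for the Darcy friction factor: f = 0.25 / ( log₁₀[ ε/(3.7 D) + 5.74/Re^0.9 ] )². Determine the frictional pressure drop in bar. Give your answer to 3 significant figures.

A = πD²/4 = π(0.024)²/4 = 0.0004524 m²; mean velocity V = ṁ/(ρA) = 0.000163/(1.01 · 0.0004524) = 0.3567 m/s.
Reynolds number Re = ρVD/μ = 1.01 · 0.3567 · 0.024 / 1.9e-05 = 455.1.
Re < 2300 → laminar flow, so f = 64/Re = 64/455.1 = 0.1406 (the turbulent correlation is not needed).
Darcy-Weisbach: ΔP = f(L/D)(ρV²/2) = 0.1406·(30.3/0.024)·(1.01·0.3567²/2) = 0.1406·1262·0.06427 = 11.41 Pa.
ΔP = 11.41 Pa = 1.14×10^-4 bar.

ΔP ≈ 1.14×10^-4 bar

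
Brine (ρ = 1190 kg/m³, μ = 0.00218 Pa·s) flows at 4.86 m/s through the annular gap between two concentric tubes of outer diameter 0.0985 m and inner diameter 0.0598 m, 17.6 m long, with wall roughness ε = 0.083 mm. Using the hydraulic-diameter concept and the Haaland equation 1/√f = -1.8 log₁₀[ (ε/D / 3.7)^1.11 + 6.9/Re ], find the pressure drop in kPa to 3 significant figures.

Hydraulic diameter D_h = 4A/P = D_o - D_i = 0.0985 - 0.0598 = 0.0387 m.
Re = ρVD_h/μ = 1190·4.86·0.0387/0.00218 = 1.027e+05.
ε/D_h = 8.3e-05/0.0387 = 0.00214; Haaland gives 1/√f = -1.8 log₁₀[0.000255+6.72e-05] = 6.285, so f = 0.02532.
ΔP = f(L/D_h)(ρV²/2) = 0.02532·17.6/0.0387·1.405e+04 = 1.618e+05 Pa.
ΔP = 162 kPa.

ΔP ≈ 162 kPa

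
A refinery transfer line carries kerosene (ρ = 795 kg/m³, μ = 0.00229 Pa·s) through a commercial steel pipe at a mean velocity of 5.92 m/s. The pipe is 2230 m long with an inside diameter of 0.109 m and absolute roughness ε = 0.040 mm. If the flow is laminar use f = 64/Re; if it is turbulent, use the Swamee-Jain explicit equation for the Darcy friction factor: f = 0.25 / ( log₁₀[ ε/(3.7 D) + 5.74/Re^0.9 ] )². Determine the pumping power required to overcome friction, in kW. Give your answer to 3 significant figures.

P ≈ 283 kW

Reynolds number Re = ρVD/μ = 795 · 5.92 · 0.109 / 0.00229 = 2.24e+05.
Re > 4000 → turbulent. Relative roughness ε/D = 4e-05/0.109 = 0.000367. Swamee-Jain: f = 0.25/(log₁₀[0.000367/3.7 + 5.74/2.24e+05^0.9])² = 0.25/(log₁₀[9.92e-05 + 8.78e-05])² = 0.25/(-3.728)² = 0.01799.
Darcy-Weisbach: ΔP = f(L/D)(ρV²/2) = 0.01799·(2230/0.109)·(795·5.92²/2) = 0.01799·2.046e+04·1.393e+04 = 5.126e+06 Pa.
Q = V·A = 5.92·0.009331 = 0.05524 m³/s.
Pumping power P = QΔP = 0.05524·5.126e+06 = 283200 W = 283 kW.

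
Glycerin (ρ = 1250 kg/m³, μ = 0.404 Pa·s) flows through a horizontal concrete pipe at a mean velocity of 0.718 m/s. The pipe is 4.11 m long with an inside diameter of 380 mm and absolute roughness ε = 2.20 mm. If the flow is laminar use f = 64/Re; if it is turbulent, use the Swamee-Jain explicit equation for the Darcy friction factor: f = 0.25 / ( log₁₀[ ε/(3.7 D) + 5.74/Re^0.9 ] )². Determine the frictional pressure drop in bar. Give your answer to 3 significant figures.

ΔP ≈ 0.00264 bar

Reynolds number Re = ρVD/μ = 1250 · 0.718 · 0.38 / 0.404 = 844.2.
Re < 2300 → laminar flow, so f = 64/Re = 64/844.2 = 0.07581 (the turbulent correlation is not needed).
Darcy-Weisbach: ΔP = f(L/D)(ρV²/2) = 0.07581·(4.11/0.38)·(1250·0.718²/2) = 0.07581·10.82·322.2 = 264.2 Pa.
ΔP = 264.2 Pa = 0.00264 bar.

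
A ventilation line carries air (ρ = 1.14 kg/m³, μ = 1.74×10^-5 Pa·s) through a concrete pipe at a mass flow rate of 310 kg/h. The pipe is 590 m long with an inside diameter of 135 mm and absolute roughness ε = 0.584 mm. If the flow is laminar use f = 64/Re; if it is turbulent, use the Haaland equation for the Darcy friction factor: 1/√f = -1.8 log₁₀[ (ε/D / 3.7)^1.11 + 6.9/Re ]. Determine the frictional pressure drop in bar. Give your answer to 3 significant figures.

ΔP ≈ 0.0215 bar

ṁ = 310 kg/h = 310/3600 = 0.08611 kg/s.
A = πD²/4 = π(0.135)²/4 = 0.01431 m²; mean velocity V = ṁ/(ρA) = 0.08611/(1.14 · 0.01431) = 5.277 m/s.
Reynolds number Re = ρVD/μ = 1.14 · 5.277 · 0.135 / 1.74e-05 = 4.668e+04.
Re > 4000 → turbulent. Relative roughness ε/D = 0.000584/0.135 = 0.00433. Haaland: 1/√f = -1.8 log₁₀[(0.00433/3.7)^1.11 + 6.9/4.668e+04] = -1.8 log₁₀[0.000556 + 0.000148] = 5.674, so f = 0.03106.
Darcy-Weisbach: ΔP = f(L/D)(ρV²/2) = 0.03106·(590/0.135)·(1.14·5.277²/2) = 0.03106·4370·15.87 = 2155 Pa.
ΔP = 2155 Pa = 0.0215 bar.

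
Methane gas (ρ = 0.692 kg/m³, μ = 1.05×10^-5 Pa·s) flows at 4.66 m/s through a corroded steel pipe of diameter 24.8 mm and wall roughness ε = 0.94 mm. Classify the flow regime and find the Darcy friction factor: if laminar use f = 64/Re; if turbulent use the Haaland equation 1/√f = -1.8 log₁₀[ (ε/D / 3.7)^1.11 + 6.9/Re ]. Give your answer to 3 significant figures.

f ≈ 0.0668

Re = ρVD/μ = 0.692·4.66·0.0248/1.05e-05 = 7616.
Re > 4000 → turbulent. ε/D = 0.00094/0.0248 = 0.0379; Haaland: 1/√f = -1.8 log₁₀[0.00619 + 0.000906] = 3.868, so f = 0.06683.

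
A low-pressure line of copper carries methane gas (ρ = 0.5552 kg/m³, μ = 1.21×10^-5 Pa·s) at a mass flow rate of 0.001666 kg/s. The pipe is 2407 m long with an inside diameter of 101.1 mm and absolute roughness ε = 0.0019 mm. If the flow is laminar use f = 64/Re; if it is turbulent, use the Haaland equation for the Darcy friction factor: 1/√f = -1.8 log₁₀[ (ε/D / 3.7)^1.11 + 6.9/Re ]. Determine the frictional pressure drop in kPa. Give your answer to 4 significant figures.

A = πD²/4 = π(0.1011)²/4 = 0.008028 m²; mean velocity V = ṁ/(ρA) = 0.001666/(0.5552 · 0.008028) = 0.3738 m/s.
Reynolds number Re = ρVD/μ = 0.5552 · 0.3738 · 0.1011 / 1.21e-05 = 1734.
Re < 2300 → laminar flow, so f = 64/Re = 64/1734 = 0.03691 (the turbulent correlation is not needed).
Darcy-Weisbach: ΔP = f(L/D)(ρV²/2) = 0.03691·(2407/0.1011)·(0.5552·0.3738²/2) = 0.03691·2.381e+04·0.03879 = 34.08 Pa.
ΔP = 34.08 Pa = 0.03408 kPa.

ΔP ≈ 0.03408 kPa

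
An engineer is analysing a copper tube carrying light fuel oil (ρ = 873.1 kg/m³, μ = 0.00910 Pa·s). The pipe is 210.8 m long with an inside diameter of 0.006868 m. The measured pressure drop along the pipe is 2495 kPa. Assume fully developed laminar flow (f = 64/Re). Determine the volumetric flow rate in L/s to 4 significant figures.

For laminar flow, f = 64/Re with Re = ρVD/μ, so Darcy-Weisbach reduces to ΔP = 32μLV/D². Solving for V: V = ΔP·D²/(32μL) = 2.495e+06·(0.006868)²/(32·0.0091·210.8) = 1.917 m/s.
Check: Re = ρVD/μ = 873.1·1.917·0.006868/0.0091 = 1263 < 2300, so the laminar assumption holds.
Q = V·A = 1.917·(π/4·0.006868²) = 7.103e-05 m³/s = 0.07103 L/s.

Q ≈ 0.07103 L/s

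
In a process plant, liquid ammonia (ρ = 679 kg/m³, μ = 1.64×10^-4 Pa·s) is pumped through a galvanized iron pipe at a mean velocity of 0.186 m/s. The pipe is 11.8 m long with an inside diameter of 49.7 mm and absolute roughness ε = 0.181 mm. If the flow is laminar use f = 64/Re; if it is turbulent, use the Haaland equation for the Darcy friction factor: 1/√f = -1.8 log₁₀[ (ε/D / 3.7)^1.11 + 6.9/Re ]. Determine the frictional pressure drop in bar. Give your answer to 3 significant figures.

Reynolds number Re = ρVD/μ = 679 · 0.186 · 0.0497 / 0.000164 = 3.827e+04.
Re > 4000 → turbulent. Relative roughness ε/D = 0.000181/0.0497 = 0.00364. Haaland: 1/√f = -1.8 log₁₀[(0.00364/3.7)^1.11 + 6.9/3.827e+04] = -1.8 log₁₀[0.00046 + 0.00018] = 5.749, so f = 0.03026.
Darcy-Weisbach: ΔP = f(L/D)(ρV²/2) = 0.03026·(11.8/0.0497)·(679·0.186²/2) = 0.03026·237.4·11.75 = 84.37 Pa.
ΔP = 84.37 Pa = 8.44×10^-4 bar.

ΔP ≈ 8.44×10^-4 bar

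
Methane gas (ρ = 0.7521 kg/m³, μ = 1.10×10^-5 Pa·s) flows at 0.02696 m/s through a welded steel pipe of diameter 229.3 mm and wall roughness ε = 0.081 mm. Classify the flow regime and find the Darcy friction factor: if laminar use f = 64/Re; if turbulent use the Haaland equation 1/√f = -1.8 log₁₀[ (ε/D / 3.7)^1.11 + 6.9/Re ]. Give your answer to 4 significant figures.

f ≈ 0.1514

Re = ρVD/μ = 0.7521·0.02696·0.2293/1.1e-05 = 422.7.
Re < 2300 → laminar, so f = 64/Re = 0.1514 (roughness is irrelevant in laminar flow).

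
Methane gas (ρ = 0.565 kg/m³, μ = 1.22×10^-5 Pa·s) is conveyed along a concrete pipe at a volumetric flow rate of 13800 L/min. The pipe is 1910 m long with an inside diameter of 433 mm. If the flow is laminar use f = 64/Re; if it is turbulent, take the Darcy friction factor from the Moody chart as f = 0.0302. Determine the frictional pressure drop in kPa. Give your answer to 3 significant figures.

Q = 13800 L/min = 13800/60000 = 0.23 m³/s.
Cross-sectional area A = πD²/4 = π(0.433)²/4 = 0.1473 m²; mean velocity V = Q/A = 0.23/0.1473 = 1.562 m/s.
Reynolds number Re = ρVD/μ = 0.565 · 1.562 · 0.433 / 1.22e-05 = 3.132e+04.
Re > 4000 → turbulent; use the Moody-chart value f = 0.0302.
Darcy-Weisbach: ΔP = f(L/D)(ρV²/2) = 0.0302·(1910/0.433)·(0.565·1.562²/2) = 0.0302·4411·0.6892 = 91.81 Pa.
ΔP = 91.81 Pa = 0.0918 kPa.

ΔP ≈ 0.0918 kPa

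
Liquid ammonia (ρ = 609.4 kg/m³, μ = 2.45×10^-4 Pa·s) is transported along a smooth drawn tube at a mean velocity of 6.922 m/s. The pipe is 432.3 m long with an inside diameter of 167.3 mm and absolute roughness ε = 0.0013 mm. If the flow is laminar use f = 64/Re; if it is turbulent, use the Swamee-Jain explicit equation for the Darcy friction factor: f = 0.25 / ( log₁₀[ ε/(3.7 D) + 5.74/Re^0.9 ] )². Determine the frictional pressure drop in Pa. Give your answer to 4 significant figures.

ΔP ≈ 383100 Pa

Reynolds number Re = ρVD/μ = 609.4 · 6.922 · 0.1673 / 0.000245 = 2.88e+06.
Re > 4000 → turbulent. Relative roughness ε/D = 1.3e-06/0.1673 = 7.77e-06. Swamee-Jain: f = 0.25/(log₁₀[7.77e-06/3.7 + 5.74/2.88e+06^0.9])² = 0.25/(log₁₀[2.1e-06 + 8.82e-06])² = 0.25/(-4.962)² = 0.01015.
Darcy-Weisbach: ΔP = f(L/D)(ρV²/2) = 0.01015·(432.3/0.1673)·(609.4·6.922²/2) = 0.01015·2584·1.46e+04 = 3.831e+05 Pa.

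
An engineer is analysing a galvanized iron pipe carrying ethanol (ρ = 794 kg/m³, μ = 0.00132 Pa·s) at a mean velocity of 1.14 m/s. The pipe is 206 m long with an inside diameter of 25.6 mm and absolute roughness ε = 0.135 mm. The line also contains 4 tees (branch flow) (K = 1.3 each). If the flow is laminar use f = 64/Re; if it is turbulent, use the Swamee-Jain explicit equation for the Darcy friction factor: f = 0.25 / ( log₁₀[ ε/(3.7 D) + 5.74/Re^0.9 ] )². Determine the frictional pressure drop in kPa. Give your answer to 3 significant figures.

Reynolds number Re = ρVD/μ = 794 · 1.14 · 0.0256 / 0.00132 = 1.755e+04.
Re > 4000 → turbulent. Relative roughness ε/D = 0.000135/0.0256 = 0.00527. Swamee-Jain: f = 0.25/(log₁₀[0.00527/3.7 + 5.74/1.755e+04^0.9])² = 0.25/(log₁₀[0.00143 + 0.000869])² = 0.25/(-2.639)² = 0.03589.
Total minor-loss coefficient ΣK = 4·1.3 = 5.2.
ΔP = [f·L/D + ΣK]·(ρV²/2) = [0.03589·206/0.0256 + 5.2]·(794·1.14²/2) = [288.8 + 5.2]·515.9 = 1.517e+05 Pa.
ΔP = 1.517e+05 Pa = 152 kPa.

ΔP ≈ 152 kPa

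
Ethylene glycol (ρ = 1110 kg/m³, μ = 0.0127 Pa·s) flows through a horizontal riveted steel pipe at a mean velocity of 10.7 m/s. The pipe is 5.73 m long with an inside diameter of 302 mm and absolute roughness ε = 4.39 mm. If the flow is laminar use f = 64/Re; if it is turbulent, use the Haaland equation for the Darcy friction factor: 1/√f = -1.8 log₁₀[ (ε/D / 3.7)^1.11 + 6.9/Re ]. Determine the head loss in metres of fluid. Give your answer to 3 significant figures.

h_f ≈ 4.81 m

Reynolds number Re = ρVD/μ = 1110 · 10.7 · 0.302 / 0.0127 = 2.824e+05.
Re > 4000 → turbulent. Relative roughness ε/D = 0.00439/0.302 = 0.0145. Haaland: 1/√f = -1.8 log₁₀[(0.0145/3.7)^1.11 + 6.9/2.824e+05] = -1.8 log₁₀[0.00214 + 2.44e-05] = 4.798, so f = 0.04344.
Darcy-Weisbach: ΔP = f(L/D)(ρV²/2) = 0.04344·(5.73/0.302)·(1110·10.7²/2) = 0.04344·18.97·6.354e+04 = 5.238e+04 Pa.
Head loss h_f = ΔP/(ρg) = 5.238e+04/(1110·9.81) = 4.81 m.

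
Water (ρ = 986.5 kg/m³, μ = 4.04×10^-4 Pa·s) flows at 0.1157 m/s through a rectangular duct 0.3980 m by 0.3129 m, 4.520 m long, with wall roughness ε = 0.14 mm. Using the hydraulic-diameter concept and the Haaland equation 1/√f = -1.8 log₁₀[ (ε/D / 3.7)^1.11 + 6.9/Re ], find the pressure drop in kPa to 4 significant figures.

ΔP ≈ 0.001675 kPa

Hydraulic diameter D_h = 4A/P = 4·(0.398·0.3129)/(2·(0.398+0.3129)) = 0.4981/1.422 = 0.3504 m.
Re = ρVD_h/μ = 986.5·0.1157·0.3504/0.000404 = 9.898e+04.
ε/D_h = 0.00014/0.3504 = 0.0004; Haaland gives 1/√f = -1.8 log₁₀[3.95e-05+6.97e-05] = 7.131, so f = 0.01967.
ΔP = f(L/D_h)(ρV²/2) = 0.01967·4.52/0.3504·6.603 = 1.675 Pa.
ΔP = 0.001675 kPa.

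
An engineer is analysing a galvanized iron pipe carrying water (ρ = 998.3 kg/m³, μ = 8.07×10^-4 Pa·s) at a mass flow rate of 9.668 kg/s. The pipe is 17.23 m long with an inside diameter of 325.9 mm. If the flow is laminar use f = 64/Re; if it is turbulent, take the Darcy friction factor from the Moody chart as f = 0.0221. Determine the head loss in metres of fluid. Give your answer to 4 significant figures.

A = πD²/4 = π(0.3259)²/4 = 0.08342 m²; mean velocity V = ṁ/(ρA) = 9.668/(998.3 · 0.08342) = 0.1161 m/s.
Reynolds number Re = ρVD/μ = 998.3 · 0.1161 · 0.3259 / 0.000807 = 4.68e+04.
Re > 4000 → turbulent; use the Moody-chart value f = 0.0221.
Darcy-Weisbach: ΔP = f(L/D)(ρV²/2) = 0.0221·(17.23/0.3259)·(998.3·0.1161²/2) = 0.0221·52.87·6.728 = 7.861 Pa.
Head loss h_f = ΔP/(ρg) = 7.861/(998.3·9.81) = 8.027×10^-4 m.

h_f ≈ 8.027×10^-4 m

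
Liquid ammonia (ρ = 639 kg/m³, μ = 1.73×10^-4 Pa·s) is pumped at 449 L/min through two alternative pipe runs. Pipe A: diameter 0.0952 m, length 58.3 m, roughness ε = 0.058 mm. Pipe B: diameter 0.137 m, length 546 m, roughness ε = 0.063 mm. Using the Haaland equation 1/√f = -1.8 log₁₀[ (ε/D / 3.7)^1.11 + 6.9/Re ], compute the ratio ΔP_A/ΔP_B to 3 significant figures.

Pipe A: V = Q/A = 0.007483/0.007118 = 1.051 m/s; Re = 3.697e+05; ε/D = 0.000609; Haaland → f = 0.01848; ΔP_A = f(L/D)(ρV²/2) = 3996 Pa.
Pipe B: V = Q/A = 0.007483/0.01474 = 0.5076 m/s; Re = 2.569e+05; ε/D = 0.00046; Haaland → f = 0.01804; ΔP_B = f(L/D)(ρV²/2) = 5920 Pa.
ΔP_A/ΔP_B = 3996/5920 = 0.675.

ΔP_A/ΔP_B ≈ 0.675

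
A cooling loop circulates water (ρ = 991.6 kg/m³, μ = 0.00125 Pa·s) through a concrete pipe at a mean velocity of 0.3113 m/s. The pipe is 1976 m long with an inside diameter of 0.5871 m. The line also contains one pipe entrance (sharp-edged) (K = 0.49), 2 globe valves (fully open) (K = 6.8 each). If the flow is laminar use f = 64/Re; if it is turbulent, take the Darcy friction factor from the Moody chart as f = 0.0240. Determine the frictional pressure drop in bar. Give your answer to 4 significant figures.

Reynolds number Re = ρVD/μ = 991.6 · 0.3113 · 0.5871 / 0.00125 = 1.45e+05.
Re > 4000 → turbulent; use the Moody-chart value f = 0.0240.
Total minor-loss coefficient ΣK = 1·0.49 + 2·6.8 = 14.1.
ΔP = [f·L/D + ΣK]·(ρV²/2) = [0.024·1976/0.5871 + 14.1]·(991.6·0.3113²/2) = [80.78 + 14.1]·48.05 = 4558 Pa.
ΔP = 4558 Pa = 0.04558 bar.

ΔP ≈ 0.04558 bar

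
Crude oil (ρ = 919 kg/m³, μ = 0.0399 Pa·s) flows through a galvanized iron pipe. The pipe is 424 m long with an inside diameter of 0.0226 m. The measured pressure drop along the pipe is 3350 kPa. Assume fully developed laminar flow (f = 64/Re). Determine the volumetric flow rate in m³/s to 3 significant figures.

For laminar flow, f = 64/Re with Re = ρVD/μ, so Darcy-Weisbach reduces to ΔP = 32μLV/D². Solving for V: V = ΔP·D²/(32μL) = 3.35e+06·(0.0226)²/(32·0.0399·424) = 3.161 m/s.
Check: Re = ρVD/μ = 919·3.161·0.0226/0.0399 = 1645 < 2300, so the laminar assumption holds.
Q = V·A = 3.161·(π/4·0.0226²) = 0.001268 m³/s = 0.00127 m³/s.

Q ≈ 0.00127 m³/s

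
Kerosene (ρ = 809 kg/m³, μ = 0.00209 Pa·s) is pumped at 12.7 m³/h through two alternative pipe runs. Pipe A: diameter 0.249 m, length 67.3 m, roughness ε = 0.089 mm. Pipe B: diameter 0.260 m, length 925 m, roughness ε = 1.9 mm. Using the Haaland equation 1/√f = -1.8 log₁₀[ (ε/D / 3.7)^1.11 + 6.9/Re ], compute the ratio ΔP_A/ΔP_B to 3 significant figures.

Pipe A: V = Q/A = 0.003528/0.0487 = 0.07245 m/s; Re = 6983; ε/D = 0.000357; Haaland → f = 0.03452; ΔP_A = f(L/D)(ρV²/2) = 19.81 Pa.
Pipe B: V = Q/A = 0.003528/0.05309 = 0.06645 m/s; Re = 6687; ε/D = 0.00731; Haaland → f = 0.04256; ΔP_B = f(L/D)(ρV²/2) = 270.4 Pa.
ΔP_A/ΔP_B = 19.81/270.4 = 0.0733.

ΔP_A/ΔP_B ≈ 0.0733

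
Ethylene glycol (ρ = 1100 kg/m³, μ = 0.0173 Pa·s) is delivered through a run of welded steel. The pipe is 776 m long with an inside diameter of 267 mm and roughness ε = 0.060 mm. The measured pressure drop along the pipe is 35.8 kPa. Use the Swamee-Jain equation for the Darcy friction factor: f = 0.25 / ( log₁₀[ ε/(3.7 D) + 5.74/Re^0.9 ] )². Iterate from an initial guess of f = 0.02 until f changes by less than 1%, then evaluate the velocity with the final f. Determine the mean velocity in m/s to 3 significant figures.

V ≈ 0.891 m/s

Rearranging Darcy-Weisbach: V = √(2·ΔP·D/(f·L·ρ)). With ε/D = 6e-05/0.267 = 0.000225, iterate starting from f = 0.02:
  f = 0.02 → V = √(2·3.58e+04·0.267/(0.02·776·1100)) = 1.058 m/s; Re = ρVD/μ = 1.797e+04; f → 0.02705
  f = 0.02705 → V = 0.9099 m/s; Re = 1.545e+04; f → 0.02806
  f = 0.02806 → V = 0.8934 m/s; Re = 1.517e+04; f → 0.02819
Converged (Δf/f < 1%). With the final f = 0.02819: V = √(2·3.58e+04·0.267/(0.02819·776·1100)) = 0.8914 m/s.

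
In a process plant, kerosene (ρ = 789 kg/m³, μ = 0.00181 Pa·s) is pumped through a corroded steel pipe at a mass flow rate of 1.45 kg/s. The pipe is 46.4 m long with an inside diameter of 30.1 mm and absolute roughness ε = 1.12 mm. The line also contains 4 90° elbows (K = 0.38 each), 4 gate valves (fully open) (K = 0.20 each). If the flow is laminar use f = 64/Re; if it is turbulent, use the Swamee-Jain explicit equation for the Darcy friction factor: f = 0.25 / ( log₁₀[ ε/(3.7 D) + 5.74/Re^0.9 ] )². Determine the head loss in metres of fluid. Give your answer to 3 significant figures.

h_f ≈ 34.3 m

A = πD²/4 = π(0.0301)²/4 = 0.0007116 m²; mean velocity V = ṁ/(ρA) = 1.45/(789 · 0.0007116) = 2.583 m/s.
Reynolds number Re = ρVD/μ = 789 · 2.583 · 0.0301 / 0.00181 = 3.389e+04.
Re > 4000 → turbulent. Relative roughness ε/D = 0.00112/0.0301 = 0.0372. Swamee-Jain: f = 0.25/(log₁₀[0.0372/3.7 + 5.74/3.389e+04^0.9])² = 0.25/(log₁₀[0.0101 + 0.000481])² = 0.25/(-1.977)² = 0.06395.
Total minor-loss coefficient ΣK = 4·0.38 + 4·0.2 = 2.32.
ΔP = [f·L/D + ΣK]·(ρV²/2) = [0.06395·46.4/0.0301 + 2.32]·(789·2.583²/2) = [98.57 + 2.32]·2631 = 2.655e+05 Pa.
Head loss h_f = ΔP/(ρg) = 2.655e+05/(789·9.81) = 34.3 m.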